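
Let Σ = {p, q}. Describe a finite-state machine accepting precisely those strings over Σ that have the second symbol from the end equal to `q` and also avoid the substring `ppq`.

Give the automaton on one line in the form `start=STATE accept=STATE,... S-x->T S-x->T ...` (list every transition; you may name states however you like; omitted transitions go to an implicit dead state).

Build one automaton per condition and run them in lockstep. One (7 states) tracks the last 2 symbols read; the other (4 states) tracks partial matches of the forbidden pattern `ppq`. Each combined state is a pair, one component from each; accept when both components accept. Equivalent product states are then merged.
With 6 states:
        p   q  
>  S0   S1  S2 
   S1   S3  S2 
   S2   S4  S5 
   S3   S3  S3 
 * S4   S3  S2 
 * S5   S4  S5 
(> = start, * = accepting)

start=S0 accept=S4,S5 S0-p->S1 S0-q->S2 S1-p->S3 S1-q->S2 S2-p->S4 S2-q->S5 S3-p->S3 S3-q->S3 S4-p->S3 S4-q->S2 S5-p->S4 S5-q->S5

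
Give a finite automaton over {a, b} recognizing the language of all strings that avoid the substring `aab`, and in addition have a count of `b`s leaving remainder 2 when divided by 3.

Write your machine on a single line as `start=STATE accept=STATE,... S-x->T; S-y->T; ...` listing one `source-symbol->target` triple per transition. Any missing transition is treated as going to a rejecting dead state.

start=S0; accept=S5,S6,S7; S0-a->S1; S0-b->S2; S1-a->S3; S1-b->S2; S2-a->S4; S2-b->S5; S3-a->S3; S3-b->S3; S4-a->S3; S4-b->S5; S5-a->S6; S5-b->S0; S6-a->S7; S6-b->S0; S7-a->S7; S7-b->S3

Run two small machines in parallel and take their product. The first has 4 states tracking partial matches of the forbidden pattern `aab`; the second has 3 states tracking the count of `b`s modulo 3. A product state is a pair (one from each), accepting exactly when both do. Minimizing collapses redundant product states.
        a   b  
>  S0   S1  S2 
   S1   S3  S2 
   S2   S4  S5 
   S3   S3  S3 
   S4   S3  S5 
 * S5   S6  S0 
 * S6   S7  S0 
 * S7   S7  S3 
(> = start, * = accepting)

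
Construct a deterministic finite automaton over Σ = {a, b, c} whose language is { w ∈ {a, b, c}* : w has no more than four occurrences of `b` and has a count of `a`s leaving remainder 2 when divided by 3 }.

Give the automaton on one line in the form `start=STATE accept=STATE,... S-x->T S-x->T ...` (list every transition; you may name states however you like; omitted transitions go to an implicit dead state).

start=s0 accept=s3,s6,s9,s12,s15 s0-a->s1 s0-b->s2 s0-c->s0 s1-a->s3 s1-b->s4 s1-c->s1 s2-a->s4 s2-b->s5 s2-c->s2 s3-a->s0 s3-b->s6 s3-c->s3 s4-a->s6 s4-b->s7 s4-c->s4 s5-a->s7 s5-b->s8 s5-c->s5 s6-a->s2 s6-b->s9 s6-c->s6 s7-a->s9 s7-b->s10 s7-c->s7 s8-a->s10 s8-b->s11 s8-c->s8 s9-a->s5 s9-b->s12 s9-c->s9 s10-a->s12 s10-b->s13 s10-c->s10 s11-a->s13 s11-b->s14 s11-c->s11 s12-a->s8 s12-b->s15 s12-c->s12 s13-a->s15 s13-b->s16 s13-c->s13 s14-a->s16 s14-b->s14 s14-c->s14 s15-a->s11 s15-b->s17 s15-c->s15 s16-a->s17 s16-b->s16 s16-c->s16 s17-a->s14 s17-b->s17 s17-c->s17

Handle the two conditions separately and then intersect. One (6 states) tracks the count of `b`s, saturating at 5; the other (3 states) tracks the count of `a`s modulo 3. Each combined state is a pair, one component from each; accept when both components accept.
          a    b    c  
>  s0     s1   s2   s0 
   s1     s3   s4   s1 
   s2     s4   s5   s2 
 * s3     s0   s6   s3 
   s4     s6   s7   s4 
   s5     s7   s8   s5 
 * s6     s2   s9   s6 
   s7     s9  s10   s7 
   s8    s10  s11   s8 
 * s9     s5  s12   s9 
   s10   s12  s13  s10 
   s11   s13  s14  s11 
 * s12    s8  s15  s12 
   s13   s15  s16  s13 
   s14   s16  s14  s14 
 * s15   s11  s17  s15 
   s16   s17  s16  s16 
   s17   s14  s17  s17 
(> = start, * = accepting)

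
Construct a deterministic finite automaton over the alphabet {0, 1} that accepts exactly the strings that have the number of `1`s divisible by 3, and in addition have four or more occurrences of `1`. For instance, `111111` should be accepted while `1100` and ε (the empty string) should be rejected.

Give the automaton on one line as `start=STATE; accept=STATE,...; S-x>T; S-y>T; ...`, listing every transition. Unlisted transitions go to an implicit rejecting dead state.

Run two small machines in parallel and take their product. The first has 3 states tracking the count of `1`s modulo 3; the second has 6 states tracking the count of `1`s, saturating at 5. A product state is a pair (one from each), accepting exactly when both do.
8 states suffice.
        0   1  
>  S0   S0  S1 
   S1   S1  S2 
   S2   S2  S3 
   S3   S3  S4 
   S4   S4  S5 
   S5   S5  S6 
 * S6   S6  S7 
   S7   S7  S5 
(> = start, * = accepting)

start=S0; accept=S6; S0-0>S0; S0-1>S1; S1-0>S1; S1-1>S2; S2-0>S2; S2-1>S3; S3-0>S3; S3-1>S4; S4-0>S4; S4-1>S5; S5-0>S5; S5-1>S6; S6-0>S6; S6-1>S7; S7-0>S7; S7-1>S5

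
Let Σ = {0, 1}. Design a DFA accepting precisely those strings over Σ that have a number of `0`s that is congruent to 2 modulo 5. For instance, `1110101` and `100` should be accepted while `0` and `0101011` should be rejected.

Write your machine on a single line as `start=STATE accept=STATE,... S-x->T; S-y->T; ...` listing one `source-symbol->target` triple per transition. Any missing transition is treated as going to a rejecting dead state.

The only thing that matters is how many `0`s have appeared, reduced mod 5. Use one state per residue: S0 for 0, …, S4 for 4. Reading `0` moves to the next residue; anything else stays put. S2 is accepting.
        0   1  
>  S0   S1  S0 
   S1   S2  S1 
 * S2   S3  S2 
   S3   S4  S3 
   S4   S0  S4 
(> = start, * = accepting)

start=S0; accept=S2; S0-0->S1; S0-1->S0; S1-0->S2; S1-1->S1; S2-0->S3; S2-1->S2; S3-0->S4; S3-1->S3; S4-0->S0; S4-1->S4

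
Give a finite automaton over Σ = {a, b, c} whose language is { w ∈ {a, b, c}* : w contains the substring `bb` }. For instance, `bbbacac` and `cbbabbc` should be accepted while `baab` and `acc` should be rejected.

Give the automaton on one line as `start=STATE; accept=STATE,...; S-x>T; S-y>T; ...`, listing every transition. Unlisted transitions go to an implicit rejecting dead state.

States q0..q1 record the length of the longest prefix of `bb` that matches the current input suffix. Reaching q2 means `bb` has been seen, and we stay there forever. Accept from q2.
        a   b   c  
>  q0   q0  q1  q0 
   q1   q0  q2  q0 
 * q2   q2  q2  q2 
(> = start, * = accepting)

start=q0; accept=q2; q0-a>q0; q0-b>q1; q0-c>q0; q1-a>q0; q1-b>q2; q1-c>q0; q2-a>q2; q2-b>q2; q2-c>q2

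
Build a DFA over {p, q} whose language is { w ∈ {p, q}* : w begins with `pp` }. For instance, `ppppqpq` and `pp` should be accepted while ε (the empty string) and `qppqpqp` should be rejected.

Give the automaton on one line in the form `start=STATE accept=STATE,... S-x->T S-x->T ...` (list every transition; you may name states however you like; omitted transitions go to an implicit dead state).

Walk along `pp` while the input agrees: from A take `p` to B, and so on. Any deviation drops to the rejecting sink D. Once C is reached the prefix is confirmed and every continuation is accepted.
With 4 states:
       p  q 
>  A   B  D 
   B   C  D 
 * C   C  C 
   D   D  D 
(> = start, * = accepting)

start=A accept=C A-p->B A-q->D B-p->C B-q->D C-p->C C-q->C D-p->D D-q->D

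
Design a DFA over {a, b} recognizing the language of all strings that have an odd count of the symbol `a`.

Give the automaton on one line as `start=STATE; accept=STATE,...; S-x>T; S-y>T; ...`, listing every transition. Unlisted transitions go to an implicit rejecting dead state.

start=q0; accept=q1; q0-a>q1; q0-b>q0; q1-a>q0; q1-b>q1

The only thing that matters is how many `a`s have appeared, reduced mod 2. Use one state per residue: q0 for 0, …, q1 for 1. Reading `a` moves to the next residue; anything else stays put. q1 is accepting.
        a   b  
>  q0   q1  q0 
 * q1   q0  q1 
(> = start, * = accepting)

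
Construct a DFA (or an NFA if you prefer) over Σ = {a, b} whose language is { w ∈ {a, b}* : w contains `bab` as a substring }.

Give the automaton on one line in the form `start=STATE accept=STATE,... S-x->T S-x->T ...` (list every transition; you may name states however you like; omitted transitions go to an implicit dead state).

Track how much of `bab` has been matched so far: state q0 is no progress, q3 is the absorbing accept state reached once `bab` has occurred. Intermediate states record partial matches; on a mismatch, fall back to the longest reusable overlap.
A 4-state machine:
        a   b  
>  q0   q0  q1 
   q1   q2  q1 
   q2   q0  q3 
 * q3   q3  q3 
(> = start, * = accepting)

start=q0 accept=q3 q0-a->q0 q0-b->q1 q1-a->q2 q1-b->q1 q2-a->q0 q2-b->q3 q3-a->q3 q3-b->q3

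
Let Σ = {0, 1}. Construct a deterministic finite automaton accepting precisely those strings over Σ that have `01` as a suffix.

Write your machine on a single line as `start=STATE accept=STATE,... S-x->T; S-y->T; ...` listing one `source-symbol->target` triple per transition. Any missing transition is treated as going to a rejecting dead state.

start=q0; accept=q2; q0-0->q1; q0-1->q0; q1-0->q1; q1-1->q2; q2-0->q1; q2-1->q0

Let each state record the length of the longest suffix of the input read so far that is also a prefix of `01`. q1 means the last symbol is `0`; q2 means the last 2 symbols are `01`. Accept only at q2, where the string currently ends in `01`.
A 3-state machine:
        0   1  
>  q0   q1  q0 
   q1   q1  q2 
 * q2   q1  q0 
(> = start, * = accepting)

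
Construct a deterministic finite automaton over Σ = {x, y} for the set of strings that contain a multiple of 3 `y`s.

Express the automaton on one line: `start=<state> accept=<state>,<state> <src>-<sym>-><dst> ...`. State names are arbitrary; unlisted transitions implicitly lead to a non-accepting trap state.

start=S0 accept=S0 S0-x->S0 S0-y->S1 S1-x->S1 S1-y->S2 S2-x->S2 S2-y->S0

The only thing that matters is how many `y`s have appeared, reduced mod 3. Use one state per residue: S0 for 0, …, S2 for 2. Reading `y` moves to the next residue; anything else stays put. S0 is accepting.
        x   y  
>* S0   S0  S1 
   S1   S1  S2 
   S2   S2  S0 
(> = start, * = accepting)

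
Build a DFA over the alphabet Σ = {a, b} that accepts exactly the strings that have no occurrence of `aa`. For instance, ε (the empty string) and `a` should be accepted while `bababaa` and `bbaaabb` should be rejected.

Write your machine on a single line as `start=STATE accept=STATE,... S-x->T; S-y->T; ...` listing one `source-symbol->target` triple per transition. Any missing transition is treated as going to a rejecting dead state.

This is the complement of 'contains `aa`'. Use the same substring-matching states — q0 through q2 holding how much of `aa` has just been matched — but flip the accepting set: everything except the trap q2 accepts.
        a   b  
>* q0   q1  q0 
 * q1   q2  q0 
   q2   q2  q2 
(> = start, * = accepting)

start=q0; accept=q0,q1; q0-a->q1; q0-b->q0; q1-a->q2; q1-b->q0; q2-a->q2; q2-b->q2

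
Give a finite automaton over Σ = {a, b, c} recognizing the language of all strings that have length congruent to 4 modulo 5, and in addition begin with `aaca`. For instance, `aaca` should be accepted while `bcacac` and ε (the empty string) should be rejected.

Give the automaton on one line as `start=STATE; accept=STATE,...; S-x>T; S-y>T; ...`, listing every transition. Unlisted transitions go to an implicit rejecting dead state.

start=S0; accept=S5; S0-a>S1; S0-b>S2; S0-c>S2; S1-a>S3; S1-b>S2; S1-c>S2; S2-a>S2; S2-b>S2; S2-c>S2; S3-a>S2; S3-b>S2; S3-c>S4; S4-a>S5; S4-b>S2; S4-c>S2; S5-a>S6; S5-b>S6; S5-c>S6; S6-a>S7; S6-b>S7; S6-c>S7; S7-a>S8; S7-b>S8; S7-c>S8; S8-a>S9; S8-b>S9; S8-c>S9; S9-a>S5; S9-b>S5; S9-c>S5

Build one automaton per condition and run them in lockstep. One (5 states) tracks the input length modulo 5; the other (6 states) tracks whether the input so far still matches the prefix `aaca`. Each combined state is a pair, one component from each; accept when both components accept. Equivalent product states are then merged.
With 10 states:
        a   b   c  
>  S0   S1  S2  S2 
   S1   S3  S2  S2 
   S2   S2  S2  S2 
   S3   S2  S2  S4 
   S4   S5  S2  S2 
 * S5   S6  S6  S6 
   S6   S7  S7  S7 
   S7   S8  S8  S8 
   S8   S9  S9  S9 
   S9   S5  S5  S5 
(> = start, * = accepting)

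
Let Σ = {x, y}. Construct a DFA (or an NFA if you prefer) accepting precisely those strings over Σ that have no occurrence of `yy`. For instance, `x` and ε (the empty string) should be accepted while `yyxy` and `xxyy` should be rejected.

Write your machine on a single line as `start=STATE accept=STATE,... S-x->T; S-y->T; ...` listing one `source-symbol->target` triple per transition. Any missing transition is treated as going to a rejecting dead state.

start=q0; accept=q0,q1; q0-x->q0; q0-y->q1; q1-x->q0; q1-y->q2; q2-x->q2; q2-y->q2

This is the complement of 'contains `yy`'. Use the same substring-matching states — q0 through q2 holding how much of `yy` has just been matched — but flip the accepting set: everything except the trap q2 accepts.
With 3 states:
        x   y  
>* q0   q0  q1 
 * q1   q0  q2 
   q2   q2  q2 
(> = start, * = accepting)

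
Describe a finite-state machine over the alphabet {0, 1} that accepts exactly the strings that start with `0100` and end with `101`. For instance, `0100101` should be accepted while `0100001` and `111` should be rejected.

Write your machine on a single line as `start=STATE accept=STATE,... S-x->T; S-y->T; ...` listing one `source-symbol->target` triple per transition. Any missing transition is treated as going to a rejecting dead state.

Handle the two conditions separately and then intersect. One (6 states) tracks whether the input so far still matches the prefix `0100`; the other (4 states) tracks how much of the suffix `101` has currently been matched. Each combined state is a pair, one component from each; accept when both components accept.
          0    1  
>  S0     S1   S2 
   S1     S3   S4 
   S2     S5   S2 
   S3     S3   S2 
   S4     S6   S2 
   S5     S3   S7 
   S6     S8   S7 
   S7     S5   S2 
   S8     S8   S9 
   S9    S10   S9 
   S10    S8  S11 
 * S11   S10   S9 
(> = start, * = accepting)

start=S0; accept=S11; S0-0->S1; S0-1->S2; S1-0->S3; S1-1->S4; S2-0->S5; S2-1->S2; S3-0->S3; S3-1->S2; S4-0->S6; S4-1->S2; S5-0->S3; S5-1->S7; S6-0->S8; S6-1->S7; S7-0->S5; S7-1->S2; S8-0->S8; S8-1->S9; S9-0->S10; S9-1->S9; S10-0->S8; S10-1->S11; S11-0->S10; S11-1->S9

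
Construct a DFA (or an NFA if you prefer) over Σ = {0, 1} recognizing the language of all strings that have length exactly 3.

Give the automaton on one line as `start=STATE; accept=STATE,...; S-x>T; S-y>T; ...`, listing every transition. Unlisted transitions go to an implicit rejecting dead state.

start=A; accept=D; A-0>B; A-1>B; B-0>C; B-1>C; C-0>D; C-1>D; D-0>E; D-1>E; E-0>E; E-1>E

We only need to distinguish lengths 0, 1, …, 3, and '>3'. Chain A → B → C → D → E on every symbol, with E looping. Accepting states: {D}.
5 states suffice.
       0  1 
>  A   B  B 
   B   C  C 
   C   D  D 
 * D   E  E 
   E   E  E 
(> = start, * = accepting)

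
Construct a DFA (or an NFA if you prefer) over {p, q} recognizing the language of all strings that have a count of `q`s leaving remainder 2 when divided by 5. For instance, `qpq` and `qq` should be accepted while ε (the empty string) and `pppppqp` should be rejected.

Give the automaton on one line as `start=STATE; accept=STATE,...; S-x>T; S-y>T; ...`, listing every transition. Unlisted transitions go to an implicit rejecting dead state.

start=A; accept=C; A-p>A; A-q>B; B-p>B; B-q>C; C-p>C; C-q>D; D-p>D; D-q>E; E-p>E; E-q>A

Keep the running count of `q`s modulo 5: each `q` advances along the cycle A → B → C → D → E → A while other symbols loop. Accept at C.
       p  q 
>  A   A  B 
   B   B  C 
 * C   C  D 
   D   D  E 
   E   E  A 
(> = start, * = accepting)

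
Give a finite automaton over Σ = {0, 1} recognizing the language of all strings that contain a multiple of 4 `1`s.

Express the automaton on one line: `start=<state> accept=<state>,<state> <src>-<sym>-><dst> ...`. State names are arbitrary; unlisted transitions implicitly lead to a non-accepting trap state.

Keep the running count of `1`s modulo 4: each `1` advances along the cycle A → B → C → D → A while other symbols loop. Accept at A.
A 4-state machine:
       0  1 
>* A   A  B 
   B   B  C 
   C   C  D 
   D   D  A 
(> = start, * = accepting)

start=A accept=A A-0->A A-1->B B-0->B B-1->C C-0->C C-1->D D-0->D D-1->A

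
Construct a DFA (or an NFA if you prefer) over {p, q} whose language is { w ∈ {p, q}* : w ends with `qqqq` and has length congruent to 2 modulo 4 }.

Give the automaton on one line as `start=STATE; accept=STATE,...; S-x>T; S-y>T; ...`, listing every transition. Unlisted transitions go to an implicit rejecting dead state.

Run two small machines in parallel and take their product. One (5 states) tracks how much of the suffix `qqqq` has currently been matched; the other (4 states) tracks the input length modulo 4. Each combined state is a pair, one component from each; accept when both components accept. Equivalent product states are then merged.
       p  q 
>  A   B  B 
   B   C  C 
   C   D  E 
   D   A  A 
   E   A  F 
   F   B  G 
   G   C  H 
 * H   D  E 
(> = start, * = accepting)

start=A; accept=H; A-p>B; A-q>B; B-p>C; B-q>C; C-p>D; C-q>E; D-p>A; D-q>A; E-p>A; E-q>F; F-p>B; F-q>G; G-p>C; G-q>H; H-p>D; H-q>E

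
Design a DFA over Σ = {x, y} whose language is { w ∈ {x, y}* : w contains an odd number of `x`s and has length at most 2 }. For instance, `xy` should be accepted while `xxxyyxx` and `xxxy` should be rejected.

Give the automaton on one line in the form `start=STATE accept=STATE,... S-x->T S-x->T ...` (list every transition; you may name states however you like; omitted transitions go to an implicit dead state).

start=A accept=B,E A-x->B A-y->C B-x->D B-y->E C-x->E C-y->D D-x->D D-y->D E-x->D E-y->D

Build one automaton per condition and run them in lockstep. One (2 states) tracks the count of `x`s modulo 2; the other (4 states) tracks the input length, saturating at 3. Each combined state is a pair, one component from each; accept when both components accept. Minimizing collapses redundant product states.
With 5 states:
       x  y 
>  A   B  C 
 * B   D  E 
   C   E  D 
   D   D  D 
 * E   D  D 
(> = start, * = accepting)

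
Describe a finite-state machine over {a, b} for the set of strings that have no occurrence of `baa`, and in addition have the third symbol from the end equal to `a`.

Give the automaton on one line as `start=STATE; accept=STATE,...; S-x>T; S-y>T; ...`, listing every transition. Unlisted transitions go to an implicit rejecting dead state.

start=q0; accept=q7,q8,q9,q10; q0-a>q1; q0-b>q2; q1-a>q3; q1-b>q4; q2-a>q5; q2-b>q6; q3-a>q7; q3-b>q8; q4-a>q9; q4-b>q10; q5-a>q11; q5-b>q12; q6-a>q13; q6-b>q14; q7-a>q7; q7-b>q8; q8-a>q9; q8-b>q10; q9-a>q11; q9-b>q12; q10-a>q13; q10-b>q14; q11-a>q15; q11-b>q16; q12-a>q9; q12-b>q10; q13-a>q11; q13-b>q12; q14-a>q13; q14-b>q14; q15-a>q15; q15-b>q16; q16-a>q17; q16-b>q18; q17-a>q11; q17-b>q19; q18-a>q20; q18-b>q21; q19-a>q17; q19-b>q18; q20-a>q11; q20-b>q19; q21-a>q20; q21-b>q21

Run two small machines in parallel and take their product. The first has 4 states tracking partial matches of the forbidden pattern `baa`; the second has 15 states tracking the last 3 symbols read. A product state is a pair (one from each), accepting exactly when both do.
With 22 states:
          a    b  
>  q0     q1   q2 
   q1     q3   q4 
   q2     q5   q6 
   q3     q7   q8 
   q4     q9  q10 
   q5    q11  q12 
   q6    q13  q14 
 * q7     q7   q8 
 * q8     q9  q10 
 * q9    q11  q12 
 * q10   q13  q14 
   q11   q15  q16 
   q12    q9  q10 
   q13   q11  q12 
   q14   q13  q14 
   q15   q15  q16 
   q16   q17  q18 
   q17   q11  q19 
   q18   q20  q21 
   q19   q17  q18 
   q20   q11  q19 
   q21   q20  q21 
(> = start, * = accepting)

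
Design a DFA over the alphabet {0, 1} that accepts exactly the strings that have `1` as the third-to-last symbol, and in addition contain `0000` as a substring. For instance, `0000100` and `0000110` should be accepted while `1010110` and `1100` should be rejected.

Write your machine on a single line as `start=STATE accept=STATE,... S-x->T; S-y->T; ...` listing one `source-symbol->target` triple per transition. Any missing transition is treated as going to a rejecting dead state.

start=A; accept=I,J,K,L; A-0->B; A-1->A; B-0->C; B-1->A; C-0->D; C-1->A; D-0->E; D-1->A; E-0->E; E-1->F; F-0->G; F-1->H; G-0->I; G-1->J; H-0->K; H-1->L; I-0->E; I-1->F; J-0->G; J-1->H; K-0->I; K-1->J; L-0->K; L-1->L

Handle the two conditions separately and then intersect. The first has 15 states tracking the last 3 symbols read; the second has 5 states tracking whether and how much of `0000` has been seen. A product state is a pair (one from each), accepting exactly when both do. After merging equivalent states the machine shrinks.
       0  1 
>  A   B  A 
   B   C  A 
   C   D  A 
   D   E  A 
   E   E  F 
   F   G  H 
   G   I  J 
   H   K  L 
 * I   E  F 
 * J   G  H 
 * K   I  J 
 * L   K  L 
(> = start, * = accepting)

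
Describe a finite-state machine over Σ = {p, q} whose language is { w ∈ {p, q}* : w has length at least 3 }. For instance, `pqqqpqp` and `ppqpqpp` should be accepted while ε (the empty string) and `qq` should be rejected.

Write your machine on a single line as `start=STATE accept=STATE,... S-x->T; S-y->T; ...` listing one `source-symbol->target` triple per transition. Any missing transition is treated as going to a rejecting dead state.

start=s0; accept=s3,s4; s0-p->s1; s0-q->s1; s1-p->s2; s1-q->s2; s2-p->s3; s2-q->s3; s3-p->s4; s3-q->s4; s4-p->s4; s4-q->s4

Count input length up to 4: every symbol moves from s0 toward s4, which means 'more than 3' and absorbs. Accept from {s3, s4}.
        p   q  
>  s0   s1  s1 
   s1   s2  s2 
   s2   s3  s3 
 * s3   s4  s4 
 * s4   s4  s4 
(> = start, * = accepting)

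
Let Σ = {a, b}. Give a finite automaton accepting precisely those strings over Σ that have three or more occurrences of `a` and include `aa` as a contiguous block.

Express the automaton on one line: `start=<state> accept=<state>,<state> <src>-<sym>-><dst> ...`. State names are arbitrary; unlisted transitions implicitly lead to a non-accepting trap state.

Run two small machines in parallel and take their product. One (5 states) tracks the count of `a`s, saturating at 4; the other (3 states) tracks whether and how much of `aa` has been seen. Each combined state is a pair, one component from each; accept when both components accept.
With 12 states:
          a    b  
>  s0     s1   s0 
   s1     s2   s3 
   s2     s4   s2 
   s3     s5   s3 
 * s4     s6   s4 
   s5     s4   s7 
 * s6     s6   s6 
   s7     s8   s7 
   s8     s6   s9 
   s9    s10   s9 
   s10    s6  s11 
   s11   s10  s11 
(> = start, * = accepting)

start=s0 accept=s4,s6 s0-a->s1 s0-b->s0 s1-a->s2 s1-b->s3 s2-a->s4 s2-b->s2 s3-a->s5 s3-b->s3 s4-a->s6 s4-b->s4 s5-a->s4 s5-b->s7 s6-a->s6 s6-b->s6 s7-a->s8 s7-b->s7 s8-a->s6 s8-b->s9 s9-a->s10 s9-b->s9 s10-a->s6 s10-b->s11 s11-a->s10 s11-b->s11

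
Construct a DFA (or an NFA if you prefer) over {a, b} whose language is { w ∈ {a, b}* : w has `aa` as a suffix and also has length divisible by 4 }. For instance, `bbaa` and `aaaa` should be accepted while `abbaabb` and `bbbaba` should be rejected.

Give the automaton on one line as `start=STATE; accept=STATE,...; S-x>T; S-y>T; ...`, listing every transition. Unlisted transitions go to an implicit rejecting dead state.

start=q0; accept=q5; q0-a>q1; q0-b>q1; q1-a>q2; q1-b>q2; q2-a>q3; q2-b>q4; q3-a>q5; q3-b>q0; q4-a>q0; q4-b>q0; q5-a>q1; q5-b>q1

Handle the two conditions separately and then intersect. One (3 states) tracks how much of the suffix `aa` has currently been matched; the other (4 states) tracks the input length modulo 4. Each combined state is a pair, one component from each; accept when both components accept. Equivalent product states are then merged.
        a   b  
>  q0   q1  q1 
   q1   q2  q2 
   q2   q3  q4 
   q3   q5  q0 
   q4   q0  q0 
 * q5   q1  q1 
(> = start, * = accepting)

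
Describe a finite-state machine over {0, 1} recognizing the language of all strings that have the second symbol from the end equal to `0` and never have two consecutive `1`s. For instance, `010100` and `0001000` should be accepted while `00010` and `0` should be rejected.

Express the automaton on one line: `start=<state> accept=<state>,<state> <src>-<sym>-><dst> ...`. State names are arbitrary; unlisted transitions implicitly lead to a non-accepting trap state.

start=q0 accept=q3,q4 q0-0->q1 q0-1->q2 q1-0->q3 q1-1->q4 q2-0->q1 q2-1->q5 q3-0->q3 q3-1->q4 q4-0->q1 q4-1->q5 q5-0->q5 q5-1->q5

Run two small machines in parallel and take their product. One (7 states) tracks the last 2 symbols read; the other (3 states) tracks partial matches of the forbidden pattern `11`. Each combined state is a pair, one component from each; accept when both components accept. Minimizing collapses redundant product states.
        0   1  
>  q0   q1  q2 
   q1   q3  q4 
   q2   q1  q5 
 * q3   q3  q4 
 * q4   q1  q5 
   q5   q5  q5 
(> = start, * = accepting)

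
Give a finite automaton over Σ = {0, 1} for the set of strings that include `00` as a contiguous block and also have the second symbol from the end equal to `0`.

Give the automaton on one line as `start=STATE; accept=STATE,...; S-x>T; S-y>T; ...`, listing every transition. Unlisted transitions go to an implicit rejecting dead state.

start=q0; accept=q2,q3; q0-0>q1; q0-1>q0; q1-0>q2; q1-1>q0; q2-0>q2; q2-1>q3; q3-0>q4; q3-1>q5; q4-0>q2; q4-1>q3; q5-0>q4; q5-1>q5

Handle the two conditions separately and then intersect. The first has 3 states tracking whether and how much of `00` has been seen; the second has 7 states tracking the last 2 symbols read. A product state is a pair (one from each), accepting exactly when both do. After merging equivalent states the machine shrinks.
        0   1  
>  q0   q1  q0 
   q1   q2  q0 
 * q2   q2  q3 
 * q3   q4  q5 
   q4   q2  q3 
   q5   q4  q5 
(> = start, * = accepting)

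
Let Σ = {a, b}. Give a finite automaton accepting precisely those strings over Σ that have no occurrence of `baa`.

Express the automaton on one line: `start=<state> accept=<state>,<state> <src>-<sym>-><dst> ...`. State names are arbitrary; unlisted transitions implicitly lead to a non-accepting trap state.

start=S0 accept=S0,S1,S2 S0-a->S0 S0-b->S1 S1-a->S2 S1-b->S1 S2-a->S3 S2-b->S1 S3-a->S3 S3-b->S3

This is the complement of 'contains `baa`'. Use the same substring-matching states — S0 through S3 holding how much of `baa` has just been matched — but flip the accepting set: everything except the trap S3 accepts.
4 states suffice.
        a   b  
>* S0   S0  S1 
 * S1   S2  S1 
 * S2   S3  S1 
   S3   S3  S3 
(> = start, * = accepting)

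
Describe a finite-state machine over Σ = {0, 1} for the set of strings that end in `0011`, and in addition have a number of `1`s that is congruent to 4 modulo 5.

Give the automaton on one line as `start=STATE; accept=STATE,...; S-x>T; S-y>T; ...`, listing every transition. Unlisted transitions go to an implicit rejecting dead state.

start=s0; accept=s8; s0-0>s0; s0-1>s1; s1-0>s1; s1-1>s2; s2-0>s3; s2-1>s4; s3-0>s5; s3-1>s4; s4-0>s4; s4-1>s6; s5-0>s5; s5-1>s7; s6-0>s6; s6-1>s0; s7-0>s4; s7-1>s8; s8-0>s6; s8-1>s0

Run two small machines in parallel and take their product. The first has 5 states tracking how much of the suffix `0011` has currently been matched; the second has 5 states tracking the count of `1`s modulo 5. A product state is a pair (one from each), accepting exactly when both do. After merging equivalent states the machine shrinks.
        0   1  
>  s0   s0  s1 
   s1   s1  s2 
   s2   s3  s4 
   s3   s5  s4 
   s4   s4  s6 
   s5   s5  s7 
   s6   s6  s0 
   s7   s4  s8 
 * s8   s6  s0 
(> = start, * = accepting)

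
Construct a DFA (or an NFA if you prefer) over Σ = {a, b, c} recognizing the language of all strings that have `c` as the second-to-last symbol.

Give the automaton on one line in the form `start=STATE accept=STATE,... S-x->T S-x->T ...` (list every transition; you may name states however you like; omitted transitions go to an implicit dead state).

start=q0 accept=q10,q11,q12 q0-a->q1 q0-b->q2 q0-c->q3 q1-a->q4 q1-b->q5 q1-c->q6 q2-a->q7 q2-b->q8 q2-c->q9 q3-a->q10 q3-b->q11 q3-c->q12 q4-a->q4 q4-b->q5 q4-c->q6 q5-a->q7 q5-b->q8 q5-c->q9 q6-a->q10 q6-b->q11 q6-c->q12 q7-a->q4 q7-b->q5 q7-c->q6 q8-a->q7 q8-b->q8 q8-c->q9 q9-a->q10 q9-b->q11 q9-c->q12 q10-a->q4 q10-b->q5 q10-c->q6 q11-a->q7 q11-b->q8 q11-c->q9 q12-a->q10 q12-b->q11 q12-c->q12

A DFA must remember the last 2 symbols (since which symbol is second-to-last isn't known until the input ends). Use one state per possible window of the last ≤2 symbols; accept from those whose window starts with `c`.
          a    b    c  
>  q0     q1   q2   q3 
   q1     q4   q5   q6 
   q2     q7   q8   q9 
   q3    q10  q11  q12 
   q4     q4   q5   q6 
   q5     q7   q8   q9 
   q6    q10  q11  q12 
   q7     q4   q5   q6 
   q8     q7   q8   q9 
   q9    q10  q11  q12 
 * q10    q4   q5   q6 
 * q11    q7   q8   q9 
 * q12   q10  q11  q12 
(> = start, * = accepting)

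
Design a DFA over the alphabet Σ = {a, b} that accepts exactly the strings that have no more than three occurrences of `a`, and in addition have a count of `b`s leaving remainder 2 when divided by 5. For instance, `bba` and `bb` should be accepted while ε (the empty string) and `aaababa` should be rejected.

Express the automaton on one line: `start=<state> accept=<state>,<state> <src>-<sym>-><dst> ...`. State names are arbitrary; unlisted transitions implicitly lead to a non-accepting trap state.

start=q0 accept=q5,q8,q12,q15 q0-a->q1 q0-b->q2 q1-a->q3 q1-b->q4 q2-a->q4 q2-b->q5 q3-a->q6 q3-b->q7 q4-a->q7 q4-b->q8 q5-a->q8 q5-b->q9 q6-a->q10 q6-b->q11 q7-a->q11 q7-b->q12 q8-a->q12 q8-b->q13 q9-a->q13 q9-b->q14 q10-a->q10 q10-b->q10 q11-a->q10 q11-b->q15 q12-a->q15 q12-b->q16 q13-a->q16 q13-b->q17 q14-a->q17 q14-b->q0 q15-a->q10 q15-b->q18 q16-a->q18 q16-b->q19 q17-a->q19 q17-b->q1 q18-a->q10 q18-b->q20 q19-a->q20 q19-b->q3 q20-a->q10 q20-b->q6

Run two small machines in parallel and take their product. The first has 5 states tracking the count of `a`s, saturating at 4; the second has 5 states tracking the count of `b`s modulo 5. A product state is a pair (one from each), accepting exactly when both do. Equivalent product states are then merged.
          a    b  
>  q0     q1   q2 
   q1     q3   q4 
   q2     q4   q5 
   q3     q6   q7 
   q4     q7   q8 
 * q5     q8   q9 
   q6    q10  q11 
   q7    q11  q12 
 * q8    q12  q13 
   q9    q13  q14 
   q10   q10  q10 
   q11   q10  q15 
 * q12   q15  q16 
   q13   q16  q17 
   q14   q17   q0 
 * q15   q10  q18 
   q16   q18  q19 
   q17   q19   q1 
   q18   q10  q20 
   q19   q20   q3 
   q20   q10   q6 
(> = start, * = accepting)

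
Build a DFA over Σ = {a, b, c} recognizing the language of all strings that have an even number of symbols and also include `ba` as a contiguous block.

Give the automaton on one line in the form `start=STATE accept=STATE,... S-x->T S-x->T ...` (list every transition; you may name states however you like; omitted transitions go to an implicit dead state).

Run two small machines in parallel and take their product. One (2 states) tracks the input length modulo 2; the other (3 states) tracks whether and how much of `ba` has been seen. Each combined state is a pair, one component from each; accept when both components accept.
6 states suffice.
        a   b   c  
>  q0   q1  q2  q1 
   q1   q0  q3  q0 
   q2   q4  q3  q0 
   q3   q5  q2  q1 
 * q4   q5  q5  q5 
   q5   q4  q4  q4 
(> = start, * = accepting)

start=q0 accept=q4 q0-a->q1 q0-b->q2 q0-c->q1 q1-a->q0 q1-b->q3 q1-c->q0 q2-a->q4 q2-b->q3 q2-c->q0 q3-a->q5 q3-b->q2 q3-c->q1 q4-a->q5 q4-b->q5 q4-c->q5 q5-a->q4 q5-b->q4 q5-c->q4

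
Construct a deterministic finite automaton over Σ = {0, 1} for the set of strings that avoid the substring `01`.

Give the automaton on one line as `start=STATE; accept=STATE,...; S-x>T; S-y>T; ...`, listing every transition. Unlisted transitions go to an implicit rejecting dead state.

start=q0; accept=q0,q1; q0-0>q1; q0-1>q0; q1-0>q1; q1-1>q2; q2-0>q2; q2-1>q2

This is the complement of 'contains `01`'. Use the same substring-matching states — q0 through q2 holding how much of `01` has just been matched — but flip the accepting set: everything except the trap q2 accepts.
        0   1  
>* q0   q1  q0 
 * q1   q1  q2 
   q2   q2  q2 
(> = start, * = accepting)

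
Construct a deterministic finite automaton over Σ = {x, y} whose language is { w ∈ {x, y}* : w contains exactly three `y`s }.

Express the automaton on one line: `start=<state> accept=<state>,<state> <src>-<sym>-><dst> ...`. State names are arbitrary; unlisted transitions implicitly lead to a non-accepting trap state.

Only the number of `y`s matters, and only up to 4. Make a chain q0 → q1 → q2 → q3 → q4 advanced by each `y` (with q4 absorbing); every other symbol self-loops. The accepting set is {q3}.
5 states suffice.
        x   y  
>  q0   q0  q1 
   q1   q1  q2 
   q2   q2  q3 
 * q3   q3  q4 
   q4   q4  q4 
(> = start, * = accepting)

start=q0 accept=q3 q0-x->q0 q0-y->q1 q1-x->q1 q1-y->q2 q2-x->q2 q2-y->q3 q3-x->q3 q3-y->q4 q4-x->q4 q4-y->q4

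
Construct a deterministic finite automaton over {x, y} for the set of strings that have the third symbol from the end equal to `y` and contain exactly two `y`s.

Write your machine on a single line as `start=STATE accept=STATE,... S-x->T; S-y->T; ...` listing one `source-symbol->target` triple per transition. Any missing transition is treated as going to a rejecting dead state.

Run two small machines in parallel and take their product. The first has 15 states tracking the last 3 symbols read; the second has 4 states tracking the count of `y`s, saturating at 3. A product state is a pair (one from each), accepting exactly when both do. Minimizing collapses redundant product states.
An 11-state machine:
          x    y  
>  q0     q0   q1 
   q1     q2   q3 
   q2     q4   q5 
   q3     q6   q7 
   q4     q4   q8 
 * q5     q9   q7 
 * q6    q10   q7 
   q7     q7   q7 
   q8     q9   q7 
   q9    q10   q7 
 * q10    q7   q7 
(> = start, * = accepting)

start=q0; accept=q5,q6,q10; q0-x->q0; q0-y->q1; q1-x->q2; q1-y->q3; q2-x->q4; q2-y->q5; q3-x->q6; q3-y->q7; q4-x->q4; q4-y->q8; q5-x->q9; q5-y->q7; q6-x->q10; q6-y->q7; q7-x->q7; q7-y->q7; q8-x->q9; q8-y->q7; q9-x->q10; q9-y->q7; q10-x->q7; q10-y->q7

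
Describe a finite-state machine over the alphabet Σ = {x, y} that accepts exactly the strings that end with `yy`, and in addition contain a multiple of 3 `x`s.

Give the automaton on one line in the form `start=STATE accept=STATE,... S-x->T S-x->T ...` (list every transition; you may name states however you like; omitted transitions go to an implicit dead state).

Build one automaton per condition and run them in lockstep. One (3 states) tracks how much of the suffix `yy` has currently been matched; the other (3 states) tracks the count of `x`s modulo 3. Each combined state is a pair, one component from each; accept when both components accept. Equivalent product states are then merged.
With 5 states:
        x   y  
>  q0   q1  q2 
   q1   q3  q1 
   q2   q1  q4 
   q3   q0  q3 
 * q4   q1  q4 
(> = start, * = accepting)

start=q0 accept=q4 q0-x->q1 q0-y->q2 q1-x->q3 q1-y->q1 q2-x->q1 q2-y->q4 q3-x->q0 q3-y->q3 q4-x->q1 q4-y->q4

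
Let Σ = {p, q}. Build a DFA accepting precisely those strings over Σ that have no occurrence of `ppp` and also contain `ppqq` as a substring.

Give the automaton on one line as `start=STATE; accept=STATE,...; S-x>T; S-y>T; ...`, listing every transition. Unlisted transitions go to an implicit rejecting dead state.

Run two small machines in parallel and take their product. The first has 4 states tracking partial matches of the forbidden pattern `ppp`; the second has 5 states tracking whether and how much of `ppqq` has been seen. A product state is a pair (one from each), accepting exactly when both do.
12 states suffice.
          p    q  
>  s0     s1   s0 
   s1     s2   s0 
   s2     s3   s4 
   s3     s3   s5 
   s4     s1   s6 
   s5     s7   s8 
 * s6     s9   s6 
   s7     s3  s10 
   s8     s8   s8 
 * s9    s11   s6 
   s10    s7  s10 
 * s11    s8   s6 
(> = start, * = accepting)

start=s0; accept=s6,s9,s11; s0-p>s1; s0-q>s0; s1-p>s2; s1-q>s0; s2-p>s3; s2-q>s4; s3-p>s3; s3-q>s5; s4-p>s1; s4-q>s6; s5-p>s7; s5-q>s8; s6-p>s9; s6-q>s6; s7-p>s3; s7-q>s10; s8-p>s8; s8-q>s8; s9-p>s11; s9-q>s6; s10-p>s7; s10-q>s10; s11-p>s8; s11-q>s6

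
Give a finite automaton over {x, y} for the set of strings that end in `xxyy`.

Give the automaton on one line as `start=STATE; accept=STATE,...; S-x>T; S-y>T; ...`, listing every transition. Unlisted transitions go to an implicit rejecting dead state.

start=s0; accept=s4; s0-x>s1; s0-y>s0; s1-x>s2; s1-y>s0; s2-x>s2; s2-y>s3; s3-x>s1; s3-y>s4; s4-x>s1; s4-y>s0

Remember how much of `xxyy` the current input suffix matches. State s0 means no match yet; s1 means the last symbol is `x`; s2 means the last 2 symbols are `xx`; s3 means the last 3 symbols are `xxy`; s4 means the last 4 symbols are `xxyy`. Only s4 accepts. On a mismatch, fall back to the longest proper suffix that is still a prefix of `xxyy`.
        x   y  
>  s0   s1  s0 
   s1   s2  s0 
   s2   s2  s3 
   s3   s1  s4 
 * s4   s1  s0 
(> = start, * = accepting)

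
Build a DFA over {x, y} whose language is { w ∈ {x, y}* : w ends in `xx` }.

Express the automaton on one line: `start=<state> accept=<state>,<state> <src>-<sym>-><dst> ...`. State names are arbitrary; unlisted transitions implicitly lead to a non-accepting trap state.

start=S0 accept=S2 S0-x->S1 S0-y->S0 S1-x->S2 S1-y->S0 S2-x->S2 S2-y->S0

Let each state record the length of the longest suffix of the input read so far that is also a prefix of `xx`. S1 means the last symbol is `x`; S2 means the last 2 symbols are `xx`. Accept only at S2, where the string currently ends in `xx`.
3 states suffice.
        x   y  
>  S0   S1  S0 
   S1   S2  S0 
 * S2   S2  S0 
(> = start, * = accepting)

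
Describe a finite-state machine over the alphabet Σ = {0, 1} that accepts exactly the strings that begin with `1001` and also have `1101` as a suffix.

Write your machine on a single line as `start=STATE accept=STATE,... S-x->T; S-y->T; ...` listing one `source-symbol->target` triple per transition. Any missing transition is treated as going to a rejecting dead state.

Handle the two conditions separately and then intersect. The first has 6 states tracking whether the input so far still matches the prefix `1001`; the second has 5 states tracking how much of the suffix `1101` has currently been matched. A product state is a pair (one from each), accepting exactly when both do. After merging equivalent states the machine shrinks.
10 states suffice.
        0   1  
>  S0   S1  S2 
   S1   S1  S1 
   S2   S3  S1 
   S3   S4  S1 
   S4   S1  S5 
   S5   S6  S7 
   S6   S6  S5 
   S7   S8  S7 
   S8   S6  S9 
 * S9   S6  S7 
(> = start, * = accepting)

start=S0; accept=S9; S0-0->S1; S0-1->S2; S1-0->S1; S1-1->S1; S2-0->S3; S2-1->S1; S3-0->S4; S3-1->S1; S4-0->S1; S4-1->S5; S5-0->S6; S5-1->S7; S6-0->S6; S6-1->S5; S7-0->S8; S7-1->S7; S8-0->S6; S8-1->S9; S9-0->S6; S9-1->S7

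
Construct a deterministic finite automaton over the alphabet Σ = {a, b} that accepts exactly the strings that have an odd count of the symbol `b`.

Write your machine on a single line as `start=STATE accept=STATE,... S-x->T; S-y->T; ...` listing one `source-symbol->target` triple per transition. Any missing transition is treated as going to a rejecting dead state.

start=s0; accept=s1; s0-a->s0; s0-b->s1; s1-a->s1; s1-b->s0

Keep the running count of `b`s modulo 2: each `b` advances along the cycle s0 → s1 → s0 while other symbols loop. Accept at s1.
2 states suffice.
        a   b  
>  s0   s0  s1 
 * s1   s1  s0 
(> = start, * = accepting)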